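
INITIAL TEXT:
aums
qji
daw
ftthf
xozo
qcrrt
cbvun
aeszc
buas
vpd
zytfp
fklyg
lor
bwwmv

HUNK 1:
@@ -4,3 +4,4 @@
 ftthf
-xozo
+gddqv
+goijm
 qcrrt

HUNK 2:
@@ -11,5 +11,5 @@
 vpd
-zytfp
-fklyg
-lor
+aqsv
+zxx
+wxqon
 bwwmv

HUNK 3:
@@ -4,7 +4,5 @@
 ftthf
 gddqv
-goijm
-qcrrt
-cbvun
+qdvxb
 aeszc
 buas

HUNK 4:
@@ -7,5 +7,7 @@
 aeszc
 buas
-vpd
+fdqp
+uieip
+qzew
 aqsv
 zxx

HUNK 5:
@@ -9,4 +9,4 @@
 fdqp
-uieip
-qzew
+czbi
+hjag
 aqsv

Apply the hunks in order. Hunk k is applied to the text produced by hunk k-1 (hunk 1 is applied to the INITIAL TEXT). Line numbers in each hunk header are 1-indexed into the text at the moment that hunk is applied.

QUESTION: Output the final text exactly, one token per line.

Hunk 1: at line 4 remove [xozo] add [gddqv,goijm] -> 15 lines: aums qji daw ftthf gddqv goijm qcrrt cbvun aeszc buas vpd zytfp fklyg lor bwwmv
Hunk 2: at line 11 remove [zytfp,fklyg,lor] add [aqsv,zxx,wxqon] -> 15 lines: aums qji daw ftthf gddqv goijm qcrrt cbvun aeszc buas vpd aqsv zxx wxqon bwwmv
Hunk 3: at line 4 remove [goijm,qcrrt,cbvun] add [qdvxb] -> 13 lines: aums qji daw ftthf gddqv qdvxb aeszc buas vpd aqsv zxx wxqon bwwmv
Hunk 4: at line 7 remove [vpd] add [fdqp,uieip,qzew] -> 15 lines: aums qji daw ftthf gddqv qdvxb aeszc buas fdqp uieip qzew aqsv zxx wxqon bwwmv
Hunk 5: at line 9 remove [uieip,qzew] add [czbi,hjag] -> 15 lines: aums qji daw ftthf gddqv qdvxb aeszc buas fdqp czbi hjag aqsv zxx wxqon bwwmv

Answer: aums
qji
daw
ftthf
gddqv
qdvxb
aeszc
buas
fdqp
czbi
hjag
aqsv
zxx
wxqon
bwwmv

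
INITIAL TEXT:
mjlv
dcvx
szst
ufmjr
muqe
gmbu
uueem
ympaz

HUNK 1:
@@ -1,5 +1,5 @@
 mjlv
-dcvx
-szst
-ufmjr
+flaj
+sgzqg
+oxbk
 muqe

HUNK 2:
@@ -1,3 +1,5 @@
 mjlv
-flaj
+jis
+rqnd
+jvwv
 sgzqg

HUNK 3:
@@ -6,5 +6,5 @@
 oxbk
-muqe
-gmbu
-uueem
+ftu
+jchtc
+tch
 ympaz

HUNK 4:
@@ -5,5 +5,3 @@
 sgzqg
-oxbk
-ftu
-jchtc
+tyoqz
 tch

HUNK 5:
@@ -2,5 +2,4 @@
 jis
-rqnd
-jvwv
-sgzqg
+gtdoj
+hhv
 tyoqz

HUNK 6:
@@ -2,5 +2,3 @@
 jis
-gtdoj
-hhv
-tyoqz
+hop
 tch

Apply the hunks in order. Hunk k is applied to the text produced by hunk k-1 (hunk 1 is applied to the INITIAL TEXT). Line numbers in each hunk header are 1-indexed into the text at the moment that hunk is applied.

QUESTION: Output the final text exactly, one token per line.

Hunk 1: at line 1 remove [dcvx,szst,ufmjr] add [flaj,sgzqg,oxbk] -> 8 lines: mjlv flaj sgzqg oxbk muqe gmbu uueem ympaz
Hunk 2: at line 1 remove [flaj] add [jis,rqnd,jvwv] -> 10 lines: mjlv jis rqnd jvwv sgzqg oxbk muqe gmbu uueem ympaz
Hunk 3: at line 6 remove [muqe,gmbu,uueem] add [ftu,jchtc,tch] -> 10 lines: mjlv jis rqnd jvwv sgzqg oxbk ftu jchtc tch ympaz
Hunk 4: at line 5 remove [oxbk,ftu,jchtc] add [tyoqz] -> 8 lines: mjlv jis rqnd jvwv sgzqg tyoqz tch ympaz
Hunk 5: at line 2 remove [rqnd,jvwv,sgzqg] add [gtdoj,hhv] -> 7 lines: mjlv jis gtdoj hhv tyoqz tch ympaz
Hunk 6: at line 2 remove [gtdoj,hhv,tyoqz] add [hop] -> 5 lines: mjlv jis hop tch ympaz

Answer: mjlv
jis
hop
tch
ympaz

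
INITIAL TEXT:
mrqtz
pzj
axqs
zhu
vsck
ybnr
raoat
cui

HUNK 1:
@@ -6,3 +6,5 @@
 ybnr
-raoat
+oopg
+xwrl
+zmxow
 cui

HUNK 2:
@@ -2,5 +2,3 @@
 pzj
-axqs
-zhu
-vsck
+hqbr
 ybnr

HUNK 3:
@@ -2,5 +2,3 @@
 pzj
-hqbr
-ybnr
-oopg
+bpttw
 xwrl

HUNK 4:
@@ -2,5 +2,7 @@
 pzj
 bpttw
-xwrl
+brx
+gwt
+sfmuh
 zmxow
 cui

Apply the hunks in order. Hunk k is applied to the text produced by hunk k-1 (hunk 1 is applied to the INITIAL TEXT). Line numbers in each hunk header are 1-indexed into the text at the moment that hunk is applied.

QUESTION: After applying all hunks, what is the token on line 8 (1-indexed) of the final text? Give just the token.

Hunk 1: at line 6 remove [raoat] add [oopg,xwrl,zmxow] -> 10 lines: mrqtz pzj axqs zhu vsck ybnr oopg xwrl zmxow cui
Hunk 2: at line 2 remove [axqs,zhu,vsck] add [hqbr] -> 8 lines: mrqtz pzj hqbr ybnr oopg xwrl zmxow cui
Hunk 3: at line 2 remove [hqbr,ybnr,oopg] add [bpttw] -> 6 lines: mrqtz pzj bpttw xwrl zmxow cui
Hunk 4: at line 2 remove [xwrl] add [brx,gwt,sfmuh] -> 8 lines: mrqtz pzj bpttw brx gwt sfmuh zmxow cui
Final line 8: cui

Answer: cui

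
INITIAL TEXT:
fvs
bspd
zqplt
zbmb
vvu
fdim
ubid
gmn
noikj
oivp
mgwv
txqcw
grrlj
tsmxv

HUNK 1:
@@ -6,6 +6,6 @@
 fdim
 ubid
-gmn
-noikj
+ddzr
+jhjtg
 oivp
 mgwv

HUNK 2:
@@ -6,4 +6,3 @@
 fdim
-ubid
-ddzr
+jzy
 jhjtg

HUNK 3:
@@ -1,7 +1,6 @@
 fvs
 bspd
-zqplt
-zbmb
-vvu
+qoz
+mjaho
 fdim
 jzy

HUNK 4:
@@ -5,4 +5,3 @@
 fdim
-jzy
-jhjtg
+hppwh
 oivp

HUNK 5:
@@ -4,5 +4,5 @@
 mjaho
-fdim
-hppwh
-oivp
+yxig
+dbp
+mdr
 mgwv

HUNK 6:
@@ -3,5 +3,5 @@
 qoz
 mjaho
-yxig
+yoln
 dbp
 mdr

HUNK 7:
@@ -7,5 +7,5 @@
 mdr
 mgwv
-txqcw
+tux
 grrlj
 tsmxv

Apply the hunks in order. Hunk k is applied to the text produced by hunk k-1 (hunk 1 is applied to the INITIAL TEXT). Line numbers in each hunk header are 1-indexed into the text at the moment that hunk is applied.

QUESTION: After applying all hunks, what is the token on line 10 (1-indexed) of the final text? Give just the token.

Answer: grrlj

Derivation:
Hunk 1: at line 6 remove [gmn,noikj] add [ddzr,jhjtg] -> 14 lines: fvs bspd zqplt zbmb vvu fdim ubid ddzr jhjtg oivp mgwv txqcw grrlj tsmxv
Hunk 2: at line 6 remove [ubid,ddzr] add [jzy] -> 13 lines: fvs bspd zqplt zbmb vvu fdim jzy jhjtg oivp mgwv txqcw grrlj tsmxv
Hunk 3: at line 1 remove [zqplt,zbmb,vvu] add [qoz,mjaho] -> 12 lines: fvs bspd qoz mjaho fdim jzy jhjtg oivp mgwv txqcw grrlj tsmxv
Hunk 4: at line 5 remove [jzy,jhjtg] add [hppwh] -> 11 lines: fvs bspd qoz mjaho fdim hppwh oivp mgwv txqcw grrlj tsmxv
Hunk 5: at line 4 remove [fdim,hppwh,oivp] add [yxig,dbp,mdr] -> 11 lines: fvs bspd qoz mjaho yxig dbp mdr mgwv txqcw grrlj tsmxv
Hunk 6: at line 3 remove [yxig] add [yoln] -> 11 lines: fvs bspd qoz mjaho yoln dbp mdr mgwv txqcw grrlj tsmxv
Hunk 7: at line 7 remove [txqcw] add [tux] -> 11 lines: fvs bspd qoz mjaho yoln dbp mdr mgwv tux grrlj tsmxv
Final line 10: grrlj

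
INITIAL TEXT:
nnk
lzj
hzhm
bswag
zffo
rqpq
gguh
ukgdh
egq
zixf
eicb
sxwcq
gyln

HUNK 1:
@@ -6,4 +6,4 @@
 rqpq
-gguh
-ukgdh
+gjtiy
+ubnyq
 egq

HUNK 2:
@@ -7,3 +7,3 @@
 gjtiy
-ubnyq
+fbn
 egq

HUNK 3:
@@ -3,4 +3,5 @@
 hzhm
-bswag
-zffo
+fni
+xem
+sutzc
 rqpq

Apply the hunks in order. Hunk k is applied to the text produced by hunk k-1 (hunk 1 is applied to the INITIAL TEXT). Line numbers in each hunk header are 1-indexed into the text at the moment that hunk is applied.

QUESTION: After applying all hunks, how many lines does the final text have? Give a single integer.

Hunk 1: at line 6 remove [gguh,ukgdh] add [gjtiy,ubnyq] -> 13 lines: nnk lzj hzhm bswag zffo rqpq gjtiy ubnyq egq zixf eicb sxwcq gyln
Hunk 2: at line 7 remove [ubnyq] add [fbn] -> 13 lines: nnk lzj hzhm bswag zffo rqpq gjtiy fbn egq zixf eicb sxwcq gyln
Hunk 3: at line 3 remove [bswag,zffo] add [fni,xem,sutzc] -> 14 lines: nnk lzj hzhm fni xem sutzc rqpq gjtiy fbn egq zixf eicb sxwcq gyln
Final line count: 14

Answer: 14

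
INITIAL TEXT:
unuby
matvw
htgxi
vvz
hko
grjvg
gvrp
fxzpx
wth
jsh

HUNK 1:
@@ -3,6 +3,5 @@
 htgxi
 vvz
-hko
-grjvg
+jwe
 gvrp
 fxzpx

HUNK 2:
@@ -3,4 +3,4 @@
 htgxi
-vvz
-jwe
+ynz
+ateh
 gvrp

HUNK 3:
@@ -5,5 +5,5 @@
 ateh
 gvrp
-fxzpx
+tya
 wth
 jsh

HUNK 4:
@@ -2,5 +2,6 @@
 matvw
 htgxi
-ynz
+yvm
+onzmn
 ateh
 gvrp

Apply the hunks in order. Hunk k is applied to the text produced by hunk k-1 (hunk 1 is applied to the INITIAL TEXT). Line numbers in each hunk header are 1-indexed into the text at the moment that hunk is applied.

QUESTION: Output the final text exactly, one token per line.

Answer: unuby
matvw
htgxi
yvm
onzmn
ateh
gvrp
tya
wth
jsh

Derivation:
Hunk 1: at line 3 remove [hko,grjvg] add [jwe] -> 9 lines: unuby matvw htgxi vvz jwe gvrp fxzpx wth jsh
Hunk 2: at line 3 remove [vvz,jwe] add [ynz,ateh] -> 9 lines: unuby matvw htgxi ynz ateh gvrp fxzpx wth jsh
Hunk 3: at line 5 remove [fxzpx] add [tya] -> 9 lines: unuby matvw htgxi ynz ateh gvrp tya wth jsh
Hunk 4: at line 2 remove [ynz] add [yvm,onzmn] -> 10 lines: unuby matvw htgxi yvm onzmn ateh gvrp tya wth jsh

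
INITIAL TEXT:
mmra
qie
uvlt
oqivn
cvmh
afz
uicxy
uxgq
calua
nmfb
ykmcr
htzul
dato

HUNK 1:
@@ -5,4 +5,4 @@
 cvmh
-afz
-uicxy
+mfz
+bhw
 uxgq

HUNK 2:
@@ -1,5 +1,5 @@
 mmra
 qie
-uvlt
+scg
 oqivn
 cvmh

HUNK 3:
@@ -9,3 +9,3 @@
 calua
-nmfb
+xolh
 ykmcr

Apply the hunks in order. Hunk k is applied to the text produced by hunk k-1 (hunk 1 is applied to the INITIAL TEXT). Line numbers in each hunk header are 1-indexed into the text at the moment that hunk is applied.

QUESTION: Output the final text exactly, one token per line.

Hunk 1: at line 5 remove [afz,uicxy] add [mfz,bhw] -> 13 lines: mmra qie uvlt oqivn cvmh mfz bhw uxgq calua nmfb ykmcr htzul dato
Hunk 2: at line 1 remove [uvlt] add [scg] -> 13 lines: mmra qie scg oqivn cvmh mfz bhw uxgq calua nmfb ykmcr htzul dato
Hunk 3: at line 9 remove [nmfb] add [xolh] -> 13 lines: mmra qie scg oqivn cvmh mfz bhw uxgq calua xolh ykmcr htzul dato

Answer: mmra
qie
scg
oqivn
cvmh
mfz
bhw
uxgq
calua
xolh
ykmcr
htzul
dato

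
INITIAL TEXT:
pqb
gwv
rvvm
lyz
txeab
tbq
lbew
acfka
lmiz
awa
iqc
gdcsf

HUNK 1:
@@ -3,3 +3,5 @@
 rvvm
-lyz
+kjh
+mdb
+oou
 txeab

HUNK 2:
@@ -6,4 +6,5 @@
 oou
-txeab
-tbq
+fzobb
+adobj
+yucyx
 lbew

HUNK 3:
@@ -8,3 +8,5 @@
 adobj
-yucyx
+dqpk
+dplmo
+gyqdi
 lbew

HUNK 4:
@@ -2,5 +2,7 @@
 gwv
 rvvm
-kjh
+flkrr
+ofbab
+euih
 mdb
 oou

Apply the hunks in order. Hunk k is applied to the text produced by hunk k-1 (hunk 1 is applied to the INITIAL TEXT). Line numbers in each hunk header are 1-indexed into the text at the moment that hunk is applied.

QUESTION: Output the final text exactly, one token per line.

Answer: pqb
gwv
rvvm
flkrr
ofbab
euih
mdb
oou
fzobb
adobj
dqpk
dplmo
gyqdi
lbew
acfka
lmiz
awa
iqc
gdcsf

Derivation:
Hunk 1: at line 3 remove [lyz] add [kjh,mdb,oou] -> 14 lines: pqb gwv rvvm kjh mdb oou txeab tbq lbew acfka lmiz awa iqc gdcsf
Hunk 2: at line 6 remove [txeab,tbq] add [fzobb,adobj,yucyx] -> 15 lines: pqb gwv rvvm kjh mdb oou fzobb adobj yucyx lbew acfka lmiz awa iqc gdcsf
Hunk 3: at line 8 remove [yucyx] add [dqpk,dplmo,gyqdi] -> 17 lines: pqb gwv rvvm kjh mdb oou fzobb adobj dqpk dplmo gyqdi lbew acfka lmiz awa iqc gdcsf
Hunk 4: at line 2 remove [kjh] add [flkrr,ofbab,euih] -> 19 lines: pqb gwv rvvm flkrr ofbab euih mdb oou fzobb adobj dqpk dplmo gyqdi lbew acfka lmiz awa iqc gdcsf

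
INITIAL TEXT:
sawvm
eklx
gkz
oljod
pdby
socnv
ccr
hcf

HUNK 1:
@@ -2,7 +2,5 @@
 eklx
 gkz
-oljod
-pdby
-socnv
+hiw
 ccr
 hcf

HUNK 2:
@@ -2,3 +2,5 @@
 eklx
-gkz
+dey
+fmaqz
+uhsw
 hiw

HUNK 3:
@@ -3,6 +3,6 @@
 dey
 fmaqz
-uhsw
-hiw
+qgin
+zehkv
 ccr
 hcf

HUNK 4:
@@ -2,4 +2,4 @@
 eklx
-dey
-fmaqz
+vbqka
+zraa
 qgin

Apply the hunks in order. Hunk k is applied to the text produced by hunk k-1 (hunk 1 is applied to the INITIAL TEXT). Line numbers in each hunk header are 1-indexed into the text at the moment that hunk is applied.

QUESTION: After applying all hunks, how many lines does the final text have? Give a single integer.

Answer: 8

Derivation:
Hunk 1: at line 2 remove [oljod,pdby,socnv] add [hiw] -> 6 lines: sawvm eklx gkz hiw ccr hcf
Hunk 2: at line 2 remove [gkz] add [dey,fmaqz,uhsw] -> 8 lines: sawvm eklx dey fmaqz uhsw hiw ccr hcf
Hunk 3: at line 3 remove [uhsw,hiw] add [qgin,zehkv] -> 8 lines: sawvm eklx dey fmaqz qgin zehkv ccr hcf
Hunk 4: at line 2 remove [dey,fmaqz] add [vbqka,zraa] -> 8 lines: sawvm eklx vbqka zraa qgin zehkv ccr hcf
Final line count: 8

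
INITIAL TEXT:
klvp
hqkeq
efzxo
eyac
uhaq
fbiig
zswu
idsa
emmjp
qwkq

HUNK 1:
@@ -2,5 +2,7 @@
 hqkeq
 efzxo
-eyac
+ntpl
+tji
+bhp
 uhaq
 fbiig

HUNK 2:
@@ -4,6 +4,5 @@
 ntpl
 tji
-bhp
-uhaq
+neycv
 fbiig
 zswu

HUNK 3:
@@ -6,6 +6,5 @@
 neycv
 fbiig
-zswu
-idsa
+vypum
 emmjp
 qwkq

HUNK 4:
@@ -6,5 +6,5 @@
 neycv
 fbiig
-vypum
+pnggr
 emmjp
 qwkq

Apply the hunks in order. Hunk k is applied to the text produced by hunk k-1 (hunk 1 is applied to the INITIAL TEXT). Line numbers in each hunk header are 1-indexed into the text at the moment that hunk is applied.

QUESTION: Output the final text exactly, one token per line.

Answer: klvp
hqkeq
efzxo
ntpl
tji
neycv
fbiig
pnggr
emmjp
qwkq

Derivation:
Hunk 1: at line 2 remove [eyac] add [ntpl,tji,bhp] -> 12 lines: klvp hqkeq efzxo ntpl tji bhp uhaq fbiig zswu idsa emmjp qwkq
Hunk 2: at line 4 remove [bhp,uhaq] add [neycv] -> 11 lines: klvp hqkeq efzxo ntpl tji neycv fbiig zswu idsa emmjp qwkq
Hunk 3: at line 6 remove [zswu,idsa] add [vypum] -> 10 lines: klvp hqkeq efzxo ntpl tji neycv fbiig vypum emmjp qwkq
Hunk 4: at line 6 remove [vypum] add [pnggr] -> 10 lines: klvp hqkeq efzxo ntpl tji neycv fbiig pnggr emmjp qwkq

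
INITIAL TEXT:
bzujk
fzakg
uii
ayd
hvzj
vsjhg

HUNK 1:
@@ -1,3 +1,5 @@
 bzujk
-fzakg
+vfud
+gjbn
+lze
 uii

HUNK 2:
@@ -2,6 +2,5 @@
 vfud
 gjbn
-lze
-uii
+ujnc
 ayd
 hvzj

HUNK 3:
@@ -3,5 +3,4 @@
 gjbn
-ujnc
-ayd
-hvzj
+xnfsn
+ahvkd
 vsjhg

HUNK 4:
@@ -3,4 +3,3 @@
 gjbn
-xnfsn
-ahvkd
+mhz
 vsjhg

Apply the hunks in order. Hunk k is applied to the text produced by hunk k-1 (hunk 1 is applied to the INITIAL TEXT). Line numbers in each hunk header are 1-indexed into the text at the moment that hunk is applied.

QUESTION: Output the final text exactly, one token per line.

Answer: bzujk
vfud
gjbn
mhz
vsjhg

Derivation:
Hunk 1: at line 1 remove [fzakg] add [vfud,gjbn,lze] -> 8 lines: bzujk vfud gjbn lze uii ayd hvzj vsjhg
Hunk 2: at line 2 remove [lze,uii] add [ujnc] -> 7 lines: bzujk vfud gjbn ujnc ayd hvzj vsjhg
Hunk 3: at line 3 remove [ujnc,ayd,hvzj] add [xnfsn,ahvkd] -> 6 lines: bzujk vfud gjbn xnfsn ahvkd vsjhg
Hunk 4: at line 3 remove [xnfsn,ahvkd] add [mhz] -> 5 lines: bzujk vfud gjbn mhz vsjhg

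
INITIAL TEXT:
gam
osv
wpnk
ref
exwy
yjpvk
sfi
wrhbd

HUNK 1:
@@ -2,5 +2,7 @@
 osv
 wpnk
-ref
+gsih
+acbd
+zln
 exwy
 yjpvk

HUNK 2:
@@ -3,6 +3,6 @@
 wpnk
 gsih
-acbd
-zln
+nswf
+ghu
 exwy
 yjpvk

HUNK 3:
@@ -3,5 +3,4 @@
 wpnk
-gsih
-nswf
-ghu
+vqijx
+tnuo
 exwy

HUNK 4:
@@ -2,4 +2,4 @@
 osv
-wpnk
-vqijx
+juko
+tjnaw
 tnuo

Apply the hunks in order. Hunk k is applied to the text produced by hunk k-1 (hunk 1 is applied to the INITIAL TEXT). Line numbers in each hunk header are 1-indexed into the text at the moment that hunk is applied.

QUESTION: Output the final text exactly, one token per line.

Hunk 1: at line 2 remove [ref] add [gsih,acbd,zln] -> 10 lines: gam osv wpnk gsih acbd zln exwy yjpvk sfi wrhbd
Hunk 2: at line 3 remove [acbd,zln] add [nswf,ghu] -> 10 lines: gam osv wpnk gsih nswf ghu exwy yjpvk sfi wrhbd
Hunk 3: at line 3 remove [gsih,nswf,ghu] add [vqijx,tnuo] -> 9 lines: gam osv wpnk vqijx tnuo exwy yjpvk sfi wrhbd
Hunk 4: at line 2 remove [wpnk,vqijx] add [juko,tjnaw] -> 9 lines: gam osv juko tjnaw tnuo exwy yjpvk sfi wrhbd

Answer: gam
osv
juko
tjnaw
tnuo
exwy
yjpvk
sfi
wrhbd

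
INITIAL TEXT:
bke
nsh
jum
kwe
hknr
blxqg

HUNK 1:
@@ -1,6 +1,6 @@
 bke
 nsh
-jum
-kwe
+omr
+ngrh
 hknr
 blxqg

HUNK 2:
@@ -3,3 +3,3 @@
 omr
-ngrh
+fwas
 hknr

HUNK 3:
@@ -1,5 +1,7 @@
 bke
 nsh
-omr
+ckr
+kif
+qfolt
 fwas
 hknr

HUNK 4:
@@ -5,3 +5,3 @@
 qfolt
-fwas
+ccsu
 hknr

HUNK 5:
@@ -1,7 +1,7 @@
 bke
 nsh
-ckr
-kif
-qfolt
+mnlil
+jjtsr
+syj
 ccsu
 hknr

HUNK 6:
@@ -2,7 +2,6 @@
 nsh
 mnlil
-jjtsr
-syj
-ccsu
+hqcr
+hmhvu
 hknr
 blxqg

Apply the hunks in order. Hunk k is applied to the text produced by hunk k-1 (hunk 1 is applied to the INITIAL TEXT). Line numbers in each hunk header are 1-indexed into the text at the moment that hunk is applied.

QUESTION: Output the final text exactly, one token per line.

Hunk 1: at line 1 remove [jum,kwe] add [omr,ngrh] -> 6 lines: bke nsh omr ngrh hknr blxqg
Hunk 2: at line 3 remove [ngrh] add [fwas] -> 6 lines: bke nsh omr fwas hknr blxqg
Hunk 3: at line 1 remove [omr] add [ckr,kif,qfolt] -> 8 lines: bke nsh ckr kif qfolt fwas hknr blxqg
Hunk 4: at line 5 remove [fwas] add [ccsu] -> 8 lines: bke nsh ckr kif qfolt ccsu hknr blxqg
Hunk 5: at line 1 remove [ckr,kif,qfolt] add [mnlil,jjtsr,syj] -> 8 lines: bke nsh mnlil jjtsr syj ccsu hknr blxqg
Hunk 6: at line 2 remove [jjtsr,syj,ccsu] add [hqcr,hmhvu] -> 7 lines: bke nsh mnlil hqcr hmhvu hknr blxqg

Answer: bke
nsh
mnlil
hqcr
hmhvu
hknr
blxqg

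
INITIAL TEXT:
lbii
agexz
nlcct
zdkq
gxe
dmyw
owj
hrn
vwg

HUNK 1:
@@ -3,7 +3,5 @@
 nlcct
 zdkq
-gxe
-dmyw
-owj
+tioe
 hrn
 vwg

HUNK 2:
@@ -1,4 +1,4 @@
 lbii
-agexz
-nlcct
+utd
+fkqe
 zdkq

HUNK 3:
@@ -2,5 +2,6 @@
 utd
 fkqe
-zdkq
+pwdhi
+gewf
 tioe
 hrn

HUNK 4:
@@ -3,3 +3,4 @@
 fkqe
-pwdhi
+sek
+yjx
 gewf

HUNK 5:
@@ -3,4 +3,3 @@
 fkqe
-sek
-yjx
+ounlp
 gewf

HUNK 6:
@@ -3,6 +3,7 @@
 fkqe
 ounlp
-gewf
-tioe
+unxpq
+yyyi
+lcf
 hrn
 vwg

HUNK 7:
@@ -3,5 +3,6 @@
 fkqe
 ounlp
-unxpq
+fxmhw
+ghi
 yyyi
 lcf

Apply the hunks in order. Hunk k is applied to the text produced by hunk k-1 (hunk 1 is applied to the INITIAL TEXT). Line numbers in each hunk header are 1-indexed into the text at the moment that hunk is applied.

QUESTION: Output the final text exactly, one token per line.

Answer: lbii
utd
fkqe
ounlp
fxmhw
ghi
yyyi
lcf
hrn
vwg

Derivation:
Hunk 1: at line 3 remove [gxe,dmyw,owj] add [tioe] -> 7 lines: lbii agexz nlcct zdkq tioe hrn vwg
Hunk 2: at line 1 remove [agexz,nlcct] add [utd,fkqe] -> 7 lines: lbii utd fkqe zdkq tioe hrn vwg
Hunk 3: at line 2 remove [zdkq] add [pwdhi,gewf] -> 8 lines: lbii utd fkqe pwdhi gewf tioe hrn vwg
Hunk 4: at line 3 remove [pwdhi] add [sek,yjx] -> 9 lines: lbii utd fkqe sek yjx gewf tioe hrn vwg
Hunk 5: at line 3 remove [sek,yjx] add [ounlp] -> 8 lines: lbii utd fkqe ounlp gewf tioe hrn vwg
Hunk 6: at line 3 remove [gewf,tioe] add [unxpq,yyyi,lcf] -> 9 lines: lbii utd fkqe ounlp unxpq yyyi lcf hrn vwg
Hunk 7: at line 3 remove [unxpq] add [fxmhw,ghi] -> 10 lines: lbii utd fkqe ounlp fxmhw ghi yyyi lcf hrn vwg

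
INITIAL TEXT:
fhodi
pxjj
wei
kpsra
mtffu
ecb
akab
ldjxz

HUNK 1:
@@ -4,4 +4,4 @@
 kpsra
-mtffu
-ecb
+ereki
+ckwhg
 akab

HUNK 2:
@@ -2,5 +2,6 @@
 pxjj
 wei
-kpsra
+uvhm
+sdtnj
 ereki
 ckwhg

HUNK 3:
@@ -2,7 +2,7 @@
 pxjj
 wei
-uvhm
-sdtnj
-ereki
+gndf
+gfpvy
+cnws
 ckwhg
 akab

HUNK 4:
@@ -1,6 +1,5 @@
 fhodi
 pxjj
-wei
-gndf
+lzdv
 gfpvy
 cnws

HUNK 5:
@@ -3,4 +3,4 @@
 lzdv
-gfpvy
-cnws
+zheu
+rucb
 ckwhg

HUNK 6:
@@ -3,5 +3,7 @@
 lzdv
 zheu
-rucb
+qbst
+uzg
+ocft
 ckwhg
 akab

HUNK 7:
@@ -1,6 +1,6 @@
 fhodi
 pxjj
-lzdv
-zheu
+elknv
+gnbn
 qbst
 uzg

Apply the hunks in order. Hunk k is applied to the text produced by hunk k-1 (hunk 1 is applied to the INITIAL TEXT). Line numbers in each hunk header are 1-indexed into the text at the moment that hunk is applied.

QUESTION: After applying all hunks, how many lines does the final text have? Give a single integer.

Answer: 10

Derivation:
Hunk 1: at line 4 remove [mtffu,ecb] add [ereki,ckwhg] -> 8 lines: fhodi pxjj wei kpsra ereki ckwhg akab ldjxz
Hunk 2: at line 2 remove [kpsra] add [uvhm,sdtnj] -> 9 lines: fhodi pxjj wei uvhm sdtnj ereki ckwhg akab ldjxz
Hunk 3: at line 2 remove [uvhm,sdtnj,ereki] add [gndf,gfpvy,cnws] -> 9 lines: fhodi pxjj wei gndf gfpvy cnws ckwhg akab ldjxz
Hunk 4: at line 1 remove [wei,gndf] add [lzdv] -> 8 lines: fhodi pxjj lzdv gfpvy cnws ckwhg akab ldjxz
Hunk 5: at line 3 remove [gfpvy,cnws] add [zheu,rucb] -> 8 lines: fhodi pxjj lzdv zheu rucb ckwhg akab ldjxz
Hunk 6: at line 3 remove [rucb] add [qbst,uzg,ocft] -> 10 lines: fhodi pxjj lzdv zheu qbst uzg ocft ckwhg akab ldjxz
Hunk 7: at line 1 remove [lzdv,zheu] add [elknv,gnbn] -> 10 lines: fhodi pxjj elknv gnbn qbst uzg ocft ckwhg akab ldjxz
Final line count: 10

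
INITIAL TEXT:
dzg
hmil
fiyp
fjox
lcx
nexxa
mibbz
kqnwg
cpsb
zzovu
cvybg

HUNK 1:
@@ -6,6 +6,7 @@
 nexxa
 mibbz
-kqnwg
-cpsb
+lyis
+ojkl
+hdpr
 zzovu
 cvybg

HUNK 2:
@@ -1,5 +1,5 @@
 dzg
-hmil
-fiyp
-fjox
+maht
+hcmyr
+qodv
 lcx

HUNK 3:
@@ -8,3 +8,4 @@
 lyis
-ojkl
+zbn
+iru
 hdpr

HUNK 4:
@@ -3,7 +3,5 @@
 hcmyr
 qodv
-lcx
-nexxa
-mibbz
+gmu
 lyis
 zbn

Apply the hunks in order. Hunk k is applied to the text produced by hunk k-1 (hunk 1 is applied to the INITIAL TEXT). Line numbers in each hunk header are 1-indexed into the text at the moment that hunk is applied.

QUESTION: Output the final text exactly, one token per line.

Answer: dzg
maht
hcmyr
qodv
gmu
lyis
zbn
iru
hdpr
zzovu
cvybg

Derivation:
Hunk 1: at line 6 remove [kqnwg,cpsb] add [lyis,ojkl,hdpr] -> 12 lines: dzg hmil fiyp fjox lcx nexxa mibbz lyis ojkl hdpr zzovu cvybg
Hunk 2: at line 1 remove [hmil,fiyp,fjox] add [maht,hcmyr,qodv] -> 12 lines: dzg maht hcmyr qodv lcx nexxa mibbz lyis ojkl hdpr zzovu cvybg
Hunk 3: at line 8 remove [ojkl] add [zbn,iru] -> 13 lines: dzg maht hcmyr qodv lcx nexxa mibbz lyis zbn iru hdpr zzovu cvybg
Hunk 4: at line 3 remove [lcx,nexxa,mibbz] add [gmu] -> 11 lines: dzg maht hcmyr qodv gmu lyis zbn iru hdpr zzovu cvybg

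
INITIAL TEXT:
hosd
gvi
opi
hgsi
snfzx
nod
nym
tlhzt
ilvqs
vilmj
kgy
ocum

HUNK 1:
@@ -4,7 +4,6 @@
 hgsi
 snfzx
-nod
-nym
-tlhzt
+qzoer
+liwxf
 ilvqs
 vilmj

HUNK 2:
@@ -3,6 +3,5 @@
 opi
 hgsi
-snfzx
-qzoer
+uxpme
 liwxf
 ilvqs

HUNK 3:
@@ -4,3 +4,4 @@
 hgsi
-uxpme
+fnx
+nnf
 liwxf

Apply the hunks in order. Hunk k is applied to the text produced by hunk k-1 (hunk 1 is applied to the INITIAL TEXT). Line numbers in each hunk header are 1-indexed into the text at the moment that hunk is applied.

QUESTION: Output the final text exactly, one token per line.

Hunk 1: at line 4 remove [nod,nym,tlhzt] add [qzoer,liwxf] -> 11 lines: hosd gvi opi hgsi snfzx qzoer liwxf ilvqs vilmj kgy ocum
Hunk 2: at line 3 remove [snfzx,qzoer] add [uxpme] -> 10 lines: hosd gvi opi hgsi uxpme liwxf ilvqs vilmj kgy ocum
Hunk 3: at line 4 remove [uxpme] add [fnx,nnf] -> 11 lines: hosd gvi opi hgsi fnx nnf liwxf ilvqs vilmj kgy ocum

Answer: hosd
gvi
opi
hgsi
fnx
nnf
liwxf
ilvqs
vilmj
kgy
ocum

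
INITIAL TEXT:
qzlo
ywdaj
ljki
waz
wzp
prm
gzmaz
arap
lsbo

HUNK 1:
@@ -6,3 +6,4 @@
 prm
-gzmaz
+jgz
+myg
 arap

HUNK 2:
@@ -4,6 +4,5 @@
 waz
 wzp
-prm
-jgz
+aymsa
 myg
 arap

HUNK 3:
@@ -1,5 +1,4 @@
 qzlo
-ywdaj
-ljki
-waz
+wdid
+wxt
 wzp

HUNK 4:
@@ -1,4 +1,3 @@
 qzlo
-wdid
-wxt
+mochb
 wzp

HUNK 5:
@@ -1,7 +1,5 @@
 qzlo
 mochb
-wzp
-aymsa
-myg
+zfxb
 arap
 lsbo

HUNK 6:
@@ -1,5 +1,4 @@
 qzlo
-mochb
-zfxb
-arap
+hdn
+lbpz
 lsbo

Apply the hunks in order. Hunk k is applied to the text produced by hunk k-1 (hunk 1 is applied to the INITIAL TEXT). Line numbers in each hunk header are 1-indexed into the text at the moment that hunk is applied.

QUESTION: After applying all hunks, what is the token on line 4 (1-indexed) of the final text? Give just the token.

Answer: lsbo

Derivation:
Hunk 1: at line 6 remove [gzmaz] add [jgz,myg] -> 10 lines: qzlo ywdaj ljki waz wzp prm jgz myg arap lsbo
Hunk 2: at line 4 remove [prm,jgz] add [aymsa] -> 9 lines: qzlo ywdaj ljki waz wzp aymsa myg arap lsbo
Hunk 3: at line 1 remove [ywdaj,ljki,waz] add [wdid,wxt] -> 8 lines: qzlo wdid wxt wzp aymsa myg arap lsbo
Hunk 4: at line 1 remove [wdid,wxt] add [mochb] -> 7 lines: qzlo mochb wzp aymsa myg arap lsbo
Hunk 5: at line 1 remove [wzp,aymsa,myg] add [zfxb] -> 5 lines: qzlo mochb zfxb arap lsbo
Hunk 6: at line 1 remove [mochb,zfxb,arap] add [hdn,lbpz] -> 4 lines: qzlo hdn lbpz lsbo
Final line 4: lsbo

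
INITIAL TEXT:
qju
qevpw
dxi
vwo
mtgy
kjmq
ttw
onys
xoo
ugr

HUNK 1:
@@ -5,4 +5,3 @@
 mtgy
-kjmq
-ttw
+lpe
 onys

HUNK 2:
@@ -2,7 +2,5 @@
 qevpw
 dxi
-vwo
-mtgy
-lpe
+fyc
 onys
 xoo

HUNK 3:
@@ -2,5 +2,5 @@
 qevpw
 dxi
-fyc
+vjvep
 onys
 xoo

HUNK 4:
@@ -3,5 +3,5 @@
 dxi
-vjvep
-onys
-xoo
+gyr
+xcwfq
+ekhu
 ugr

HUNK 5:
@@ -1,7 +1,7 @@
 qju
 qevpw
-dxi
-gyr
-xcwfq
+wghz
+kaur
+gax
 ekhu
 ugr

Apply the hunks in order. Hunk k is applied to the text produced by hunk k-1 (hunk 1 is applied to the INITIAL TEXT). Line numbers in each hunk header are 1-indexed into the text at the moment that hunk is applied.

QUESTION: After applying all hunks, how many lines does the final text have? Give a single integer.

Answer: 7

Derivation:
Hunk 1: at line 5 remove [kjmq,ttw] add [lpe] -> 9 lines: qju qevpw dxi vwo mtgy lpe onys xoo ugr
Hunk 2: at line 2 remove [vwo,mtgy,lpe] add [fyc] -> 7 lines: qju qevpw dxi fyc onys xoo ugr
Hunk 3: at line 2 remove [fyc] add [vjvep] -> 7 lines: qju qevpw dxi vjvep onys xoo ugr
Hunk 4: at line 3 remove [vjvep,onys,xoo] add [gyr,xcwfq,ekhu] -> 7 lines: qju qevpw dxi gyr xcwfq ekhu ugr
Hunk 5: at line 1 remove [dxi,gyr,xcwfq] add [wghz,kaur,gax] -> 7 lines: qju qevpw wghz kaur gax ekhu ugr
Final line count: 7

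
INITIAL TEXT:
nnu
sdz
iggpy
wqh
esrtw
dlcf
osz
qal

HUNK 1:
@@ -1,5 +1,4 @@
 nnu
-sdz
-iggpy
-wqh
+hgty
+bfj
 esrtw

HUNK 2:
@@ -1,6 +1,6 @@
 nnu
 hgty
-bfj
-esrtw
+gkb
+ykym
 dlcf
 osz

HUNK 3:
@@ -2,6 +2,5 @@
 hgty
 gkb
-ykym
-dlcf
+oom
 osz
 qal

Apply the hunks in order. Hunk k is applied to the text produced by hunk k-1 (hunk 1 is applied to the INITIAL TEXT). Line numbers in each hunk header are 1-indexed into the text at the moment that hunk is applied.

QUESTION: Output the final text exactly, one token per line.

Hunk 1: at line 1 remove [sdz,iggpy,wqh] add [hgty,bfj] -> 7 lines: nnu hgty bfj esrtw dlcf osz qal
Hunk 2: at line 1 remove [bfj,esrtw] add [gkb,ykym] -> 7 lines: nnu hgty gkb ykym dlcf osz qal
Hunk 3: at line 2 remove [ykym,dlcf] add [oom] -> 6 lines: nnu hgty gkb oom osz qal

Answer: nnu
hgty
gkb
oom
osz
qal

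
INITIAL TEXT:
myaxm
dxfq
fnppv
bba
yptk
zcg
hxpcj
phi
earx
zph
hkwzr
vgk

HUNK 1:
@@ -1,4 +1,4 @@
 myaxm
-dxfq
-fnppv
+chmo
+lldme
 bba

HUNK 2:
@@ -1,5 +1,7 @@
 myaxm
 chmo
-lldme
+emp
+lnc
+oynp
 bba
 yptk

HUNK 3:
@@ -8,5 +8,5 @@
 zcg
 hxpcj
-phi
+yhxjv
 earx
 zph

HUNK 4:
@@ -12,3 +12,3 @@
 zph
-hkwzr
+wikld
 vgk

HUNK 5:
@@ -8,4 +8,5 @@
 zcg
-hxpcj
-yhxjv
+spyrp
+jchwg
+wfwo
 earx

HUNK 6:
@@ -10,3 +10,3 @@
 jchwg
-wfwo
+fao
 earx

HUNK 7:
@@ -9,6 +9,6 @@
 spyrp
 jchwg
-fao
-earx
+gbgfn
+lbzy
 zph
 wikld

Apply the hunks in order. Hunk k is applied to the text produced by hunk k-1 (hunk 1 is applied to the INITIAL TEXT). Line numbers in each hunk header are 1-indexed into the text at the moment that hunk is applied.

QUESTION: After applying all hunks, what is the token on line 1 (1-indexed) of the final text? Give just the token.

Hunk 1: at line 1 remove [dxfq,fnppv] add [chmo,lldme] -> 12 lines: myaxm chmo lldme bba yptk zcg hxpcj phi earx zph hkwzr vgk
Hunk 2: at line 1 remove [lldme] add [emp,lnc,oynp] -> 14 lines: myaxm chmo emp lnc oynp bba yptk zcg hxpcj phi earx zph hkwzr vgk
Hunk 3: at line 8 remove [phi] add [yhxjv] -> 14 lines: myaxm chmo emp lnc oynp bba yptk zcg hxpcj yhxjv earx zph hkwzr vgk
Hunk 4: at line 12 remove [hkwzr] add [wikld] -> 14 lines: myaxm chmo emp lnc oynp bba yptk zcg hxpcj yhxjv earx zph wikld vgk
Hunk 5: at line 8 remove [hxpcj,yhxjv] add [spyrp,jchwg,wfwo] -> 15 lines: myaxm chmo emp lnc oynp bba yptk zcg spyrp jchwg wfwo earx zph wikld vgk
Hunk 6: at line 10 remove [wfwo] add [fao] -> 15 lines: myaxm chmo emp lnc oynp bba yptk zcg spyrp jchwg fao earx zph wikld vgk
Hunk 7: at line 9 remove [fao,earx] add [gbgfn,lbzy] -> 15 lines: myaxm chmo emp lnc oynp bba yptk zcg spyrp jchwg gbgfn lbzy zph wikld vgk
Final line 1: myaxm

Answer: myaxm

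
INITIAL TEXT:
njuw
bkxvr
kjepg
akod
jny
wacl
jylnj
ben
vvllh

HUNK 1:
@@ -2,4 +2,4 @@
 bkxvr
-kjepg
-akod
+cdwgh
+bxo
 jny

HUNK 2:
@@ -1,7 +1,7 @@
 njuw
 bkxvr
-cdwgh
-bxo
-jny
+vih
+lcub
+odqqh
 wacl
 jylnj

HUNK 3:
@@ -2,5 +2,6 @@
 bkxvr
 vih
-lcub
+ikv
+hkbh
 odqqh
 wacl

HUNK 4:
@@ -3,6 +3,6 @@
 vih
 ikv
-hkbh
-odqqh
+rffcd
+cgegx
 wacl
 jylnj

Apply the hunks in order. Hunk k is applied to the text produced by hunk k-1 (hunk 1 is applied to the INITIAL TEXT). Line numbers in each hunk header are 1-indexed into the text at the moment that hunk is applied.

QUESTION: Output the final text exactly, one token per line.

Hunk 1: at line 2 remove [kjepg,akod] add [cdwgh,bxo] -> 9 lines: njuw bkxvr cdwgh bxo jny wacl jylnj ben vvllh
Hunk 2: at line 1 remove [cdwgh,bxo,jny] add [vih,lcub,odqqh] -> 9 lines: njuw bkxvr vih lcub odqqh wacl jylnj ben vvllh
Hunk 3: at line 2 remove [lcub] add [ikv,hkbh] -> 10 lines: njuw bkxvr vih ikv hkbh odqqh wacl jylnj ben vvllh
Hunk 4: at line 3 remove [hkbh,odqqh] add [rffcd,cgegx] -> 10 lines: njuw bkxvr vih ikv rffcd cgegx wacl jylnj ben vvllh

Answer: njuw
bkxvr
vih
ikv
rffcd
cgegx
wacl
jylnj
ben
vvllh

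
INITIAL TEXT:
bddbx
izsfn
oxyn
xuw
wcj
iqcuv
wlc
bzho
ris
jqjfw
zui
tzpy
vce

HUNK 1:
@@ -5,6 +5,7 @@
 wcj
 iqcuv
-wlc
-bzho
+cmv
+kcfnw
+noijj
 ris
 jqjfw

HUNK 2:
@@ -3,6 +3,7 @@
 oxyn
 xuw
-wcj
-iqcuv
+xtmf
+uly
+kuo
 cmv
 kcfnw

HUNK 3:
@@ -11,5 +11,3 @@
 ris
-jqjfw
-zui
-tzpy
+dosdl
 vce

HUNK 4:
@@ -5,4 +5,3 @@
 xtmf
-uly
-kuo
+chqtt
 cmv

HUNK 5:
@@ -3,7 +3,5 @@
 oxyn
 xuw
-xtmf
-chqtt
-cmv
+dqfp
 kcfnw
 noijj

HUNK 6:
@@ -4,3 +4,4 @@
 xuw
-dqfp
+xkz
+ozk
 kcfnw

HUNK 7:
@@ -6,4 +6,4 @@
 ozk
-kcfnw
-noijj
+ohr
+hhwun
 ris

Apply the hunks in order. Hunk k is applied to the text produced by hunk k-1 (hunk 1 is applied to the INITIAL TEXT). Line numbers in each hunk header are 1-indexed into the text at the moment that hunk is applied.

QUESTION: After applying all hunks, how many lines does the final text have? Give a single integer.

Answer: 11

Derivation:
Hunk 1: at line 5 remove [wlc,bzho] add [cmv,kcfnw,noijj] -> 14 lines: bddbx izsfn oxyn xuw wcj iqcuv cmv kcfnw noijj ris jqjfw zui tzpy vce
Hunk 2: at line 3 remove [wcj,iqcuv] add [xtmf,uly,kuo] -> 15 lines: bddbx izsfn oxyn xuw xtmf uly kuo cmv kcfnw noijj ris jqjfw zui tzpy vce
Hunk 3: at line 11 remove [jqjfw,zui,tzpy] add [dosdl] -> 13 lines: bddbx izsfn oxyn xuw xtmf uly kuo cmv kcfnw noijj ris dosdl vce
Hunk 4: at line 5 remove [uly,kuo] add [chqtt] -> 12 lines: bddbx izsfn oxyn xuw xtmf chqtt cmv kcfnw noijj ris dosdl vce
Hunk 5: at line 3 remove [xtmf,chqtt,cmv] add [dqfp] -> 10 lines: bddbx izsfn oxyn xuw dqfp kcfnw noijj ris dosdl vce
Hunk 6: at line 4 remove [dqfp] add [xkz,ozk] -> 11 lines: bddbx izsfn oxyn xuw xkz ozk kcfnw noijj ris dosdl vce
Hunk 7: at line 6 remove [kcfnw,noijj] add [ohr,hhwun] -> 11 lines: bddbx izsfn oxyn xuw xkz ozk ohr hhwun ris dosdl vce
Final line count: 11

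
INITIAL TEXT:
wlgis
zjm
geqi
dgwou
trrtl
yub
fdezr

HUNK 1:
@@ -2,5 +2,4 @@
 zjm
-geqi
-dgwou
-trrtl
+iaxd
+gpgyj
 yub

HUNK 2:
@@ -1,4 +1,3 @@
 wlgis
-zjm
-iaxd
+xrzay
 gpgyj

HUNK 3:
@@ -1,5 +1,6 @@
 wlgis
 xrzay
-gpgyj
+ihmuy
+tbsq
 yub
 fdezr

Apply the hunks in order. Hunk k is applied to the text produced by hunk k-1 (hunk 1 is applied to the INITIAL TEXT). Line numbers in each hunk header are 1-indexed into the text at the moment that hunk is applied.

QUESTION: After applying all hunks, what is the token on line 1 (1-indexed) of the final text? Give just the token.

Answer: wlgis

Derivation:
Hunk 1: at line 2 remove [geqi,dgwou,trrtl] add [iaxd,gpgyj] -> 6 lines: wlgis zjm iaxd gpgyj yub fdezr
Hunk 2: at line 1 remove [zjm,iaxd] add [xrzay] -> 5 lines: wlgis xrzay gpgyj yub fdezr
Hunk 3: at line 1 remove [gpgyj] add [ihmuy,tbsq] -> 6 lines: wlgis xrzay ihmuy tbsq yub fdezr
Final line 1: wlgis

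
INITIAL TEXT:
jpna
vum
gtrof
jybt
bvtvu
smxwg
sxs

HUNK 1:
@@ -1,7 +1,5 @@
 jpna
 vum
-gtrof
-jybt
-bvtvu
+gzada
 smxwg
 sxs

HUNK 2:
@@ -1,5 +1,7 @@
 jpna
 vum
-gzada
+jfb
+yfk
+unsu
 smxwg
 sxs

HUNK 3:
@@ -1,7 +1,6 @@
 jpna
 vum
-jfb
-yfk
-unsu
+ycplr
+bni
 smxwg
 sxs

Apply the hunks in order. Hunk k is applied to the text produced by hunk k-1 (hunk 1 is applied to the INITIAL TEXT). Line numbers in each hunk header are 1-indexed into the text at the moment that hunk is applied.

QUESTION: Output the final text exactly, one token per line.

Answer: jpna
vum
ycplr
bni
smxwg
sxs

Derivation:
Hunk 1: at line 1 remove [gtrof,jybt,bvtvu] add [gzada] -> 5 lines: jpna vum gzada smxwg sxs
Hunk 2: at line 1 remove [gzada] add [jfb,yfk,unsu] -> 7 lines: jpna vum jfb yfk unsu smxwg sxs
Hunk 3: at line 1 remove [jfb,yfk,unsu] add [ycplr,bni] -> 6 lines: jpna vum ycplr bni smxwg sxs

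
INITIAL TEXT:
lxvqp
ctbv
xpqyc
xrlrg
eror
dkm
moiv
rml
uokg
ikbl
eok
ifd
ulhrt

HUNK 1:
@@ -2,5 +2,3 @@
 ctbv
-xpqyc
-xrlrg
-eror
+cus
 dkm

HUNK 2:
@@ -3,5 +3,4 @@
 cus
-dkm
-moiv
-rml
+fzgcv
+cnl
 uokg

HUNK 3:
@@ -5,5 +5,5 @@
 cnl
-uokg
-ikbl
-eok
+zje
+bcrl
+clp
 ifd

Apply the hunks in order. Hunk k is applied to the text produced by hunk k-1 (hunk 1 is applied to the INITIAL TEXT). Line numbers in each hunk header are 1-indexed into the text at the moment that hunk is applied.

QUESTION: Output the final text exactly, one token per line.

Hunk 1: at line 2 remove [xpqyc,xrlrg,eror] add [cus] -> 11 lines: lxvqp ctbv cus dkm moiv rml uokg ikbl eok ifd ulhrt
Hunk 2: at line 3 remove [dkm,moiv,rml] add [fzgcv,cnl] -> 10 lines: lxvqp ctbv cus fzgcv cnl uokg ikbl eok ifd ulhrt
Hunk 3: at line 5 remove [uokg,ikbl,eok] add [zje,bcrl,clp] -> 10 lines: lxvqp ctbv cus fzgcv cnl zje bcrl clp ifd ulhrt

Answer: lxvqp
ctbv
cus
fzgcv
cnl
zje
bcrl
clp
ifd
ulhrt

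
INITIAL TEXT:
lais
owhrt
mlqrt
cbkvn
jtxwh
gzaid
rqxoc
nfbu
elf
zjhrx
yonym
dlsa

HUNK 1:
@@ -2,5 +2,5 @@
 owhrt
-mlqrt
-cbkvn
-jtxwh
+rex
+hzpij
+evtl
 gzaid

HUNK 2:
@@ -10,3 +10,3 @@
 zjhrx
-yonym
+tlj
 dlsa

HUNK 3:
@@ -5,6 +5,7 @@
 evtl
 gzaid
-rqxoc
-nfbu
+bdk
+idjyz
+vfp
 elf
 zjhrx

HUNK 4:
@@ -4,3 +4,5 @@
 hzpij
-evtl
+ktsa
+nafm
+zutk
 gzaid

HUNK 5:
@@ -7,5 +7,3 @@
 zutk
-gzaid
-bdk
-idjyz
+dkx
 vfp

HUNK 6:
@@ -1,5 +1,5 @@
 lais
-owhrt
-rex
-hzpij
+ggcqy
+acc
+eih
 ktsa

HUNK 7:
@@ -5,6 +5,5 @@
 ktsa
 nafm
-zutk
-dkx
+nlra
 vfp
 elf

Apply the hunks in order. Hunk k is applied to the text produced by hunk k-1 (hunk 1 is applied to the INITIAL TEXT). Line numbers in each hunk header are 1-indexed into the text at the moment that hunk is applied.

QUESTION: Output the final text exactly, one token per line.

Answer: lais
ggcqy
acc
eih
ktsa
nafm
nlra
vfp
elf
zjhrx
tlj
dlsa

Derivation:
Hunk 1: at line 2 remove [mlqrt,cbkvn,jtxwh] add [rex,hzpij,evtl] -> 12 lines: lais owhrt rex hzpij evtl gzaid rqxoc nfbu elf zjhrx yonym dlsa
Hunk 2: at line 10 remove [yonym] add [tlj] -> 12 lines: lais owhrt rex hzpij evtl gzaid rqxoc nfbu elf zjhrx tlj dlsa
Hunk 3: at line 5 remove [rqxoc,nfbu] add [bdk,idjyz,vfp] -> 13 lines: lais owhrt rex hzpij evtl gzaid bdk idjyz vfp elf zjhrx tlj dlsa
Hunk 4: at line 4 remove [evtl] add [ktsa,nafm,zutk] -> 15 lines: lais owhrt rex hzpij ktsa nafm zutk gzaid bdk idjyz vfp elf zjhrx tlj dlsa
Hunk 5: at line 7 remove [gzaid,bdk,idjyz] add [dkx] -> 13 lines: lais owhrt rex hzpij ktsa nafm zutk dkx vfp elf zjhrx tlj dlsa
Hunk 6: at line 1 remove [owhrt,rex,hzpij] add [ggcqy,acc,eih] -> 13 lines: lais ggcqy acc eih ktsa nafm zutk dkx vfp elf zjhrx tlj dlsa
Hunk 7: at line 5 remove [zutk,dkx] add [nlra] -> 12 lines: lais ggcqy acc eih ktsa nafm nlra vfp elf zjhrx tlj dlsa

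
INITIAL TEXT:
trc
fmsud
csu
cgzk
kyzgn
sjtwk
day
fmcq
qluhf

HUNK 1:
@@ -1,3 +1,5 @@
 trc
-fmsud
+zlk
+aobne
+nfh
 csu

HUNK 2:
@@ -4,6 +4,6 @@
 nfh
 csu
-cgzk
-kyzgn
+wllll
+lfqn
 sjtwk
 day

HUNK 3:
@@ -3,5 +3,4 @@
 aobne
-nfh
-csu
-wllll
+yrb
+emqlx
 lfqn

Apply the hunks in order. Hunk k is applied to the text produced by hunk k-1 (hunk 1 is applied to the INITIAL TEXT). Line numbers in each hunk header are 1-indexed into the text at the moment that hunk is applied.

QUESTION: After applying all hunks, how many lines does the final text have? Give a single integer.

Hunk 1: at line 1 remove [fmsud] add [zlk,aobne,nfh] -> 11 lines: trc zlk aobne nfh csu cgzk kyzgn sjtwk day fmcq qluhf
Hunk 2: at line 4 remove [cgzk,kyzgn] add [wllll,lfqn] -> 11 lines: trc zlk aobne nfh csu wllll lfqn sjtwk day fmcq qluhf
Hunk 3: at line 3 remove [nfh,csu,wllll] add [yrb,emqlx] -> 10 lines: trc zlk aobne yrb emqlx lfqn sjtwk day fmcq qluhf
Final line count: 10

Answer: 10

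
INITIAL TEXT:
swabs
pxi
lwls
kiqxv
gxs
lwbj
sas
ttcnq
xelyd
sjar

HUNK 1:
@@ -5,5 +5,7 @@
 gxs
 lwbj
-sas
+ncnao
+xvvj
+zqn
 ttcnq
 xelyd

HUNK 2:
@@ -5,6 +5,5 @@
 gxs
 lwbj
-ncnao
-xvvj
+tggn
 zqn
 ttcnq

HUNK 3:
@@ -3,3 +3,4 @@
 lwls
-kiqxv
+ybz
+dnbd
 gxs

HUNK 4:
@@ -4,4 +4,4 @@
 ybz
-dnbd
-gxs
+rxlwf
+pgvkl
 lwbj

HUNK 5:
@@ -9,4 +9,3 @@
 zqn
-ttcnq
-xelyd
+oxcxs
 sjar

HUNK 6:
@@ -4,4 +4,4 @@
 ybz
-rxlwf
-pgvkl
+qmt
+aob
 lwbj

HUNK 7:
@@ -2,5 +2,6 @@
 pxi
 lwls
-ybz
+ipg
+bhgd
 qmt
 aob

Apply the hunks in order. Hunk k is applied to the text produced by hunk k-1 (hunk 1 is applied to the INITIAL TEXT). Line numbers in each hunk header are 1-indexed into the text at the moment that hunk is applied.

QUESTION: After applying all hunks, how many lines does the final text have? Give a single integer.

Hunk 1: at line 5 remove [sas] add [ncnao,xvvj,zqn] -> 12 lines: swabs pxi lwls kiqxv gxs lwbj ncnao xvvj zqn ttcnq xelyd sjar
Hunk 2: at line 5 remove [ncnao,xvvj] add [tggn] -> 11 lines: swabs pxi lwls kiqxv gxs lwbj tggn zqn ttcnq xelyd sjar
Hunk 3: at line 3 remove [kiqxv] add [ybz,dnbd] -> 12 lines: swabs pxi lwls ybz dnbd gxs lwbj tggn zqn ttcnq xelyd sjar
Hunk 4: at line 4 remove [dnbd,gxs] add [rxlwf,pgvkl] -> 12 lines: swabs pxi lwls ybz rxlwf pgvkl lwbj tggn zqn ttcnq xelyd sjar
Hunk 5: at line 9 remove [ttcnq,xelyd] add [oxcxs] -> 11 lines: swabs pxi lwls ybz rxlwf pgvkl lwbj tggn zqn oxcxs sjar
Hunk 6: at line 4 remove [rxlwf,pgvkl] add [qmt,aob] -> 11 lines: swabs pxi lwls ybz qmt aob lwbj tggn zqn oxcxs sjar
Hunk 7: at line 2 remove [ybz] add [ipg,bhgd] -> 12 lines: swabs pxi lwls ipg bhgd qmt aob lwbj tggn zqn oxcxs sjar
Final line count: 12

Answer: 12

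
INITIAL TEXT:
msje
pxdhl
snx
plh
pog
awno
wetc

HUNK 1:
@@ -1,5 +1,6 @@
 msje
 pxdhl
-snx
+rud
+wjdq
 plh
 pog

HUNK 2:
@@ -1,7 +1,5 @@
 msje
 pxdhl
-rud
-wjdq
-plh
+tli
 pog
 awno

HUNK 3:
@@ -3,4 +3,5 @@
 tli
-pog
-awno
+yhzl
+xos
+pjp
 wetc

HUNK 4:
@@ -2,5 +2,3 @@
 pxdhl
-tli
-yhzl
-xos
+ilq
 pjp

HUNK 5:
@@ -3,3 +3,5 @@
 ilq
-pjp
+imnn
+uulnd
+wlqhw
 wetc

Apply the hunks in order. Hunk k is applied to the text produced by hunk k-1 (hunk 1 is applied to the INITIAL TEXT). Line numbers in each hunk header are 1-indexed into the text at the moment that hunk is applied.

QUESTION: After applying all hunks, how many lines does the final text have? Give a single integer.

Answer: 7

Derivation:
Hunk 1: at line 1 remove [snx] add [rud,wjdq] -> 8 lines: msje pxdhl rud wjdq plh pog awno wetc
Hunk 2: at line 1 remove [rud,wjdq,plh] add [tli] -> 6 lines: msje pxdhl tli pog awno wetc
Hunk 3: at line 3 remove [pog,awno] add [yhzl,xos,pjp] -> 7 lines: msje pxdhl tli yhzl xos pjp wetc
Hunk 4: at line 2 remove [tli,yhzl,xos] add [ilq] -> 5 lines: msje pxdhl ilq pjp wetc
Hunk 5: at line 3 remove [pjp] add [imnn,uulnd,wlqhw] -> 7 lines: msje pxdhl ilq imnn uulnd wlqhw wetc
Final line count: 7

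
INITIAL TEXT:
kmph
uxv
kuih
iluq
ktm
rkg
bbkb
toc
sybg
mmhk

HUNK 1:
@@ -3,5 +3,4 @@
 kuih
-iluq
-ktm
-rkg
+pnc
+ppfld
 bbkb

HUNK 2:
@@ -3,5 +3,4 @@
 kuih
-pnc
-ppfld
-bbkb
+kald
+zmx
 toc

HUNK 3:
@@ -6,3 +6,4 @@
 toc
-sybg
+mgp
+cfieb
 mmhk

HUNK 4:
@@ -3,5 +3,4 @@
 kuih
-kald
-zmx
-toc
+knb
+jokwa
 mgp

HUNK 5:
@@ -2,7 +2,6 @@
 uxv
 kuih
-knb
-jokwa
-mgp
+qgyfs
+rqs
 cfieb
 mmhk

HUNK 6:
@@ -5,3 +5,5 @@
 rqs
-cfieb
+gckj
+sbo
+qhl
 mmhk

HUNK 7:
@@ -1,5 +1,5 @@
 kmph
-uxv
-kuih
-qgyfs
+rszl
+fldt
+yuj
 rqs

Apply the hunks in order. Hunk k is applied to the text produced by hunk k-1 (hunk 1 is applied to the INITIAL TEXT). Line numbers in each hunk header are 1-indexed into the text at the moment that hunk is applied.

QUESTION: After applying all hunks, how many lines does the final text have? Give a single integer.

Hunk 1: at line 3 remove [iluq,ktm,rkg] add [pnc,ppfld] -> 9 lines: kmph uxv kuih pnc ppfld bbkb toc sybg mmhk
Hunk 2: at line 3 remove [pnc,ppfld,bbkb] add [kald,zmx] -> 8 lines: kmph uxv kuih kald zmx toc sybg mmhk
Hunk 3: at line 6 remove [sybg] add [mgp,cfieb] -> 9 lines: kmph uxv kuih kald zmx toc mgp cfieb mmhk
Hunk 4: at line 3 remove [kald,zmx,toc] add [knb,jokwa] -> 8 lines: kmph uxv kuih knb jokwa mgp cfieb mmhk
Hunk 5: at line 2 remove [knb,jokwa,mgp] add [qgyfs,rqs] -> 7 lines: kmph uxv kuih qgyfs rqs cfieb mmhk
Hunk 6: at line 5 remove [cfieb] add [gckj,sbo,qhl] -> 9 lines: kmph uxv kuih qgyfs rqs gckj sbo qhl mmhk
Hunk 7: at line 1 remove [uxv,kuih,qgyfs] add [rszl,fldt,yuj] -> 9 lines: kmph rszl fldt yuj rqs gckj sbo qhl mmhk
Final line count: 9

Answer: 9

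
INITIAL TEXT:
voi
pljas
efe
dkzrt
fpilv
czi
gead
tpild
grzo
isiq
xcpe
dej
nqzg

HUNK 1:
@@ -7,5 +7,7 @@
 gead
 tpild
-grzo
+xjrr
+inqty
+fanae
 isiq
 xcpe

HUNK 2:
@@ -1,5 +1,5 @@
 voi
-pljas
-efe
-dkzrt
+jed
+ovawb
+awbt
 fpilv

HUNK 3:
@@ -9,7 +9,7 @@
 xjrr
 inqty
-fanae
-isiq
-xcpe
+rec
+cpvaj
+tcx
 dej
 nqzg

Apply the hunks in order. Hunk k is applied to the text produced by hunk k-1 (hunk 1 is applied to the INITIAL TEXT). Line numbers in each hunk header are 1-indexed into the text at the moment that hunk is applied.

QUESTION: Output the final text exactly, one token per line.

Answer: voi
jed
ovawb
awbt
fpilv
czi
gead
tpild
xjrr
inqty
rec
cpvaj
tcx
dej
nqzg

Derivation:
Hunk 1: at line 7 remove [grzo] add [xjrr,inqty,fanae] -> 15 lines: voi pljas efe dkzrt fpilv czi gead tpild xjrr inqty fanae isiq xcpe dej nqzg
Hunk 2: at line 1 remove [pljas,efe,dkzrt] add [jed,ovawb,awbt] -> 15 lines: voi jed ovawb awbt fpilv czi gead tpild xjrr inqty fanae isiq xcpe dej nqzg
Hunk 3: at line 9 remove [fanae,isiq,xcpe] add [rec,cpvaj,tcx] -> 15 lines: voi jed ovawb awbt fpilv czi gead tpild xjrr inqty rec cpvaj tcx dej nqzg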